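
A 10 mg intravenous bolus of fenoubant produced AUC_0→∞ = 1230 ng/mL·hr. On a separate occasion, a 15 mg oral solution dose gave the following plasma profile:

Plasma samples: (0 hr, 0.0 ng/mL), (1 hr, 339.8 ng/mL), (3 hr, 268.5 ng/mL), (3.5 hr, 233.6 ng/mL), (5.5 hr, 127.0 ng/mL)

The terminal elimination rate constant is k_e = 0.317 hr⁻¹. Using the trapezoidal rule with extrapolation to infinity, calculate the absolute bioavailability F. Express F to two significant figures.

Trapezoidal AUC_0→5.5 (oral solution):
  [0→1]: (0.0+339.8)/2 × 1 = 169.9
  [1→3]: (339.8+268.5)/2 × 2 = 608.3
  [3→3.5]: (268.5+233.6)/2 × 0.5 = 125.525
  [3.5→5.5]: (233.6+127.0)/2 × 2 = 360.6
  Sum = 1264.325 ng/mL·hr
Tail: C_last/k_e = 127.0/0.317 = 400.631
AUC_0→∞ (oral solution) = 1264.325 + 400.631 = 1664.956 ng/mL·hr
F = (AUC_ev/D_ev)/(AUC_iv/D_iv) = (1664.956/15)/(1230/10) = 110.997/123 = 0.9024

F = 0.90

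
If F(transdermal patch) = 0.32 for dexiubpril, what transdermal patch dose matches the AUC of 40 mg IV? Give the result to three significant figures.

For equal systemic exposure: F × D_ev = D_iv
D_ev = D_iv / F = 40 / 0.32 = 125 mg

D_transdermal = 125 mg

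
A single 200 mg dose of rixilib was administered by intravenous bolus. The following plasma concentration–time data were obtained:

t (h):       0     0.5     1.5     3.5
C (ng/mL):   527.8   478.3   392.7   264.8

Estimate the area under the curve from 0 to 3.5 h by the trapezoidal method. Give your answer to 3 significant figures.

AUC = 1340 ng/mL·h

Trapezoidal AUC_0→3.5:
  [0→0.5]: (527.8+478.3)/2 × 0.5 = 251.525
  [0.5→1.5]: (478.3+392.7)/2 × 1 = 435.5
  [1.5→3.5]: (392.7+264.8)/2 × 2 = 657.5
  Sum = 1344.525 ng/mL·h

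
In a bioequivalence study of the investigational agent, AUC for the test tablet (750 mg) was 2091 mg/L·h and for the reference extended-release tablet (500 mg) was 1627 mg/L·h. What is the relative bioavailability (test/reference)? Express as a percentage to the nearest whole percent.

F_rel = (AUC_test/D_test) / (AUC_ref/D_ref)
      = (2091/750) / (1627/500)
      = 2.788 / 3.254 = 0.8568 = 85.68%

F_rel = 86%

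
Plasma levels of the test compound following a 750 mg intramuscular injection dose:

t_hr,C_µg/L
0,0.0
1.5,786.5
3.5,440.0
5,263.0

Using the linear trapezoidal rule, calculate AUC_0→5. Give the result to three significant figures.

AUC = 2340 µg/L·hr

Trapezoidal AUC_0→5:
  [0→1.5]: (0.0+786.5)/2 × 1.5 = 589.875
  [1.5→3.5]: (786.5+440.0)/2 × 2 = 1226.5
  [3.5→5]: (440.0+263.0)/2 × 1.5 = 527.25
  Sum = 2343.625 µg/L·hr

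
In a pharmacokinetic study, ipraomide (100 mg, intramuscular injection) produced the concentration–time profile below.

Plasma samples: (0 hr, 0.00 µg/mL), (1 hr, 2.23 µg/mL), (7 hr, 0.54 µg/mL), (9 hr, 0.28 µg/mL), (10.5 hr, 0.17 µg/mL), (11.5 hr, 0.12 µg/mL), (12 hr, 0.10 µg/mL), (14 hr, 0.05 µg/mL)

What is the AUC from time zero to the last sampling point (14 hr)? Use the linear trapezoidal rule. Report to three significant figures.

AUC = 10.9 µg/mL·hr

Trapezoidal AUC_0→14:
  [0→1]: (0.00+2.23)/2 × 1 = 1.115
  [1→7]: (2.23+0.54)/2 × 6 = 8.31
  [7→9]: (0.54+0.28)/2 × 2 = 0.82
  [9→10.5]: (0.28+0.17)/2 × 1.5 = 0.3375
  [10.5→11.5]: (0.17+0.12)/2 × 1 = 0.145
  [11.5→12]: (0.12+0.10)/2 × 0.5 = 0.055
  [12→14]: (0.10+0.05)/2 × 2 = 0.15
  Sum = 10.9325 µg/mL·hr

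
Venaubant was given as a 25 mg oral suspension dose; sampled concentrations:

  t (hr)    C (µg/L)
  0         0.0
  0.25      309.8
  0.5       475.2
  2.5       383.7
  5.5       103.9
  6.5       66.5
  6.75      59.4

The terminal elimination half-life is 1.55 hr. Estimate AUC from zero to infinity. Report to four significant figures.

AUC = 1961 µg/L·hr

Trapezoidal AUC_0→6.75:
  [0→0.25]: (0.0+309.8)/2 × 0.25 = 38.725
  [0.25→0.5]: (309.8+475.2)/2 × 0.25 = 98.125
  [0.5→2.5]: (475.2+383.7)/2 × 2 = 858.9
  [2.5→5.5]: (383.7+103.9)/2 × 3 = 731.4
  [5.5→6.5]: (103.9+66.5)/2 × 1 = 85.2
  [6.5→6.75]: (66.5+59.4)/2 × 0.25 = 15.7375
  Sum = 1828.0875 µg/L·hr
k_e = ln2 / t½ = 0.693147 / 1.55 = 0.4472 hr^-1
Extrapolated tail: C_last / k_e = 59.4 / 0.4472 = 132.826
AUC_0→∞ = 1828.0875 + 132.826 = 1960.9135 µg/L·hr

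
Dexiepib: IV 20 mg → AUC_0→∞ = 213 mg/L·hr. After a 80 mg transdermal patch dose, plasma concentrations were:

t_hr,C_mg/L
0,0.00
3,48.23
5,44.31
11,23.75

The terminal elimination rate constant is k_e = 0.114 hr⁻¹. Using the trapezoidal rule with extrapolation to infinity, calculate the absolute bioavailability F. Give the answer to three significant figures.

F = 0.678

Trapezoidal AUC_0→11 (transdermal patch):
  [0→3]: (0.00+48.23)/2 × 3 = 72.345
  [3→5]: (48.23+44.31)/2 × 2 = 92.54
  [5→11]: (44.31+23.75)/2 × 6 = 204.18
  Sum = 369.065 mg/L·hr
Tail: C_last/k_e = 23.75/0.114 = 208.333
AUC_0→∞ (transdermal patch) = 369.065 + 208.333 = 577.398 mg/L·hr
F = (AUC_ev/D_ev)/(AUC_iv/D_iv) = (577.398/80)/(213/20) = 7.217475/10.65 = 0.6777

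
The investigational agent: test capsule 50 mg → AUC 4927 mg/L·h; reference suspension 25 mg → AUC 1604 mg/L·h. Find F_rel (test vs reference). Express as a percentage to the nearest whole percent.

F_rel = (AUC_test/D_test) / (AUC_ref/D_ref)
      = (4927/50) / (1604/25)
      = 98.54 / 64.16 = 1.5358 = 153.58%

F_rel = 154%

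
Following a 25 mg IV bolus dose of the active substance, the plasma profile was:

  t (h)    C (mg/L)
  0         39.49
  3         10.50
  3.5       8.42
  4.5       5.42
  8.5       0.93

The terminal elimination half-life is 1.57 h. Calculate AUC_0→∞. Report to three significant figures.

Trapezoidal AUC_0→8.5:
  [0→3]: (39.49+10.50)/2 × 3 = 74.985
  [3→3.5]: (10.50+8.42)/2 × 0.5 = 4.73
  [3.5→4.5]: (8.42+5.42)/2 × 1 = 6.92
  [4.5→8.5]: (5.42+0.93)/2 × 4 = 12.7
  Sum = 99.335 mg/L·h
k_e = ln2 / t½ = 0.693147 / 1.57 = 0.4415 h^-1
Extrapolated tail: C_last / k_e = 0.93 / 0.4415 = 2.106
AUC_0→∞ = 99.335 + 2.106 = 101.441 mg/L·h

AUC = 101 mg/L·h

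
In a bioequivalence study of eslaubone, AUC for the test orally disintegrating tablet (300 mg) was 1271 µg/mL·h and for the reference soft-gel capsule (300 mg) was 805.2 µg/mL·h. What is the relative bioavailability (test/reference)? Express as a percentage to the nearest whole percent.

F_rel = 158%

F_rel = (AUC_test/D_test) / (AUC_ref/D_ref)
      = (1271/300) / (805.2/300)
      = 4.23667 / 2.684 = 1.5785 = 157.85%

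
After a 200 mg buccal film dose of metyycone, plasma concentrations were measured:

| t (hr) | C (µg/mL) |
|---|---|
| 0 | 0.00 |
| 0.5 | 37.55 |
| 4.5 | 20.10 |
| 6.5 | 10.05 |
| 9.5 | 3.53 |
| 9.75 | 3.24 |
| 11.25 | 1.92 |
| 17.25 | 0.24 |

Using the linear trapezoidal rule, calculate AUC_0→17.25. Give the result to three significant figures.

AUC = 186 µg/mL·hr

Trapezoidal AUC_0→17.25:
  [0→0.5]: (0.00+37.55)/2 × 0.5 = 9.3875
  [0.5→4.5]: (37.55+20.10)/2 × 4 = 115.3
  [4.5→6.5]: (20.10+10.05)/2 × 2 = 30.15
  [6.5→9.5]: (10.05+3.53)/2 × 3 = 20.37
  [9.5→9.75]: (3.53+3.24)/2 × 0.25 = 0.84625
  [9.75→11.25]: (3.24+1.92)/2 × 1.5 = 3.87
  [11.25→17.25]: (1.92+0.24)/2 × 6 = 6.48
  Sum = 186.40375 µg/mL·hr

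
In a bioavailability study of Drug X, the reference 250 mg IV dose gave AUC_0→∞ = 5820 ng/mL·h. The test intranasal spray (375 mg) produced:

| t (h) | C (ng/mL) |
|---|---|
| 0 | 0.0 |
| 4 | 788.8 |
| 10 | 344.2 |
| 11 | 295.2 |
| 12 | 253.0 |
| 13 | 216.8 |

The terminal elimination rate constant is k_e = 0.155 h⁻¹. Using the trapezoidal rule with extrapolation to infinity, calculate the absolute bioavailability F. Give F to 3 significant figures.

F = 0.825

Trapezoidal AUC_0→13 (intranasal spray):
  [0→4]: (0.0+788.8)/2 × 4 = 1577.6
  [4→10]: (788.8+344.2)/2 × 6 = 3399.0
  [10→11]: (344.2+295.2)/2 × 1 = 319.7
  [11→12]: (295.2+253.0)/2 × 1 = 274.1
  [12→13]: (253.0+216.8)/2 × 1 = 234.9
  Sum = 5805.3 ng/mL·h
Tail: C_last/k_e = 216.8/0.155 = 1398.710
AUC_0→∞ (intranasal spray) = 5805.3 + 1398.710 = 7204.01 ng/mL·h
F = (AUC_ev/D_ev)/(AUC_iv/D_iv) = (7204.01/375)/(5820/250) = 19.2107/23.28 = 0.8252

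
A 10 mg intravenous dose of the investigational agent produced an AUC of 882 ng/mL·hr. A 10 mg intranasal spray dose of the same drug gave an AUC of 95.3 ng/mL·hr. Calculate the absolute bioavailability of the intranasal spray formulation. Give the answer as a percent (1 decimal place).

F = 10.8%

F = (AUC_ev / D_ev) / (AUC_iv / D_iv)
  = (95.3/10) / (882/10)
  = 9.53 / 88.2 = 0.1080
  = 10.80%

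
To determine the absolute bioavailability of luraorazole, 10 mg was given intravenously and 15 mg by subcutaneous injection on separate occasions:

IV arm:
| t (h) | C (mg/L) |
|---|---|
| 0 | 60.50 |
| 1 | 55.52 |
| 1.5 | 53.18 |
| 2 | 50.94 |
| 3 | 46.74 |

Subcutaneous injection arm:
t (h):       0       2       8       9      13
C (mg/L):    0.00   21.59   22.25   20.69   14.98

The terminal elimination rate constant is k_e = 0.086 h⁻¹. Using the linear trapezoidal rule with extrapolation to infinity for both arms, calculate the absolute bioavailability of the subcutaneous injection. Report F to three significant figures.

Trapezoidal AUC_0→3 (IV):
  [0→1]: (60.50+55.52)/2 × 1 = 58.01
  [1→1.5]: (55.52+53.18)/2 × 0.5 = 27.175
  [1.5→2]: (53.18+50.94)/2 × 0.5 = 26.03
  [2→3]: (50.94+46.74)/2 × 1 = 48.84
  Sum = 160.055 mg/L·h
IV tail: 46.74/0.086 = 543.488; AUC_iv,0→∞ = 160.055 + 543.488 = 703.543 mg/L·h
Trapezoidal AUC_0→13 (subcutaneous injection):
  [0→2]: (0.00+21.59)/2 × 2 = 21.59
  [2→8]: (21.59+22.25)/2 × 6 = 131.52
  [8→9]: (22.25+20.69)/2 × 1 = 21.47
  [9→13]: (20.69+14.98)/2 × 4 = 71.34
  Sum = 245.92 mg/L·h
subcutaneous injection tail: 14.98/0.086 = 174.186; AUC_ev,0→∞ = 245.92 + 174.186 = 420.106 mg/L·h
F = (AUC_ev/D_ev)/(AUC_iv/D_iv) = (420.106/15)/(703.543/10) = 28.0071/70.3543 = 0.3981

F = 0.398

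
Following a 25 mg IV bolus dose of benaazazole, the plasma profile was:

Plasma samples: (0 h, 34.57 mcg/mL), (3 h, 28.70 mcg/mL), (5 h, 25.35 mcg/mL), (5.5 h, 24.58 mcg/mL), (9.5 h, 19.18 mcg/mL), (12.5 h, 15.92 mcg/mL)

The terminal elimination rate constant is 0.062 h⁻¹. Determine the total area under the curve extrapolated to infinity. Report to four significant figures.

Trapezoidal AUC_0→12.5:
  [0→3]: (34.57+28.70)/2 × 3 = 94.905
  [3→5]: (28.70+25.35)/2 × 2 = 54.05
  [5→5.5]: (25.35+24.58)/2 × 0.5 = 12.4825
  [5.5→9.5]: (24.58+19.18)/2 × 4 = 87.52
  [9.5→12.5]: (19.18+15.92)/2 × 3 = 52.65
  Sum = 301.6075 mcg/mL·h
Extrapolated tail: C_last / k_e = 15.92 / 0.062 = 256.774
AUC_0→∞ = 301.6075 + 256.774 = 558.3815 mcg/mL·h

AUC = 558.4 mcg/mL·h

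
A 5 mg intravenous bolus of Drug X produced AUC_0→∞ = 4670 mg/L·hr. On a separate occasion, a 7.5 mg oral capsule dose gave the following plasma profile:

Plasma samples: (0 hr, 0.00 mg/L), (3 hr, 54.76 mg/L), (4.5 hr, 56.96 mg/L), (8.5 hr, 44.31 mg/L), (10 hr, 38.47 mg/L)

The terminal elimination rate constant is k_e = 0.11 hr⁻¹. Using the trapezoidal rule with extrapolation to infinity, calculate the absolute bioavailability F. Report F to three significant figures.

F = 0.111

Trapezoidal AUC_0→10 (oral capsule):
  [0→3]: (0.00+54.76)/2 × 3 = 82.14
  [3→4.5]: (54.76+56.96)/2 × 1.5 = 83.79
  [4.5→8.5]: (56.96+44.31)/2 × 4 = 202.54
  [8.5→10]: (44.31+38.47)/2 × 1.5 = 62.085
  Sum = 430.555 mg/L·hr
Tail: C_last/k_e = 38.47/0.11 = 349.727
AUC_0→∞ (oral capsule) = 430.555 + 349.727 = 780.282 mg/L·hr
F = (AUC_ev/D_ev)/(AUC_iv/D_iv) = (780.282/7.5)/(4670/5) = 104.0376/934 = 0.1114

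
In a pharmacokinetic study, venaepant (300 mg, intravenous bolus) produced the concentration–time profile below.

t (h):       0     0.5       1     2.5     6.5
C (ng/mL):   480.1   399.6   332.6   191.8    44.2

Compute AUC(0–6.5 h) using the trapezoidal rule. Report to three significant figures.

Trapezoidal AUC_0→6.5:
  [0→0.5]: (480.1+399.6)/2 × 0.5 = 219.925
  [0.5→1]: (399.6+332.6)/2 × 0.5 = 183.05
  [1→2.5]: (332.6+191.8)/2 × 1.5 = 393.3
  [2.5→6.5]: (191.8+44.2)/2 × 4 = 472.0
  Sum = 1268.275 ng/mL·h

AUC = 1270 ng/mL·h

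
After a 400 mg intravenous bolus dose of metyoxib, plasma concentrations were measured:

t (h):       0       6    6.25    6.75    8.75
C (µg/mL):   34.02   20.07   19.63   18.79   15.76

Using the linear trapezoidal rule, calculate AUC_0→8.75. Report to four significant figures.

Trapezoidal AUC_0→8.75:
  [0→6]: (34.02+20.07)/2 × 6 = 162.27
  [6→6.25]: (20.07+19.63)/2 × 0.25 = 4.9625
  [6.25→6.75]: (19.63+18.79)/2 × 0.5 = 9.605
  [6.75→8.75]: (18.79+15.76)/2 × 2 = 34.55
  Sum = 211.3875 µg/mL·h

AUC = 211.4 µg/mL·h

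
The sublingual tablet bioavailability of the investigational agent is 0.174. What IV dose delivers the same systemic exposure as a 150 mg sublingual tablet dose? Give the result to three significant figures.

D_iv = 26.1 mg

Systemic exposure from an extravascular dose = F × D_ev, so the equivalent IV dose is F × D_ev.
D_iv = F × D_ev = 0.174 × 150 = 26.1 mg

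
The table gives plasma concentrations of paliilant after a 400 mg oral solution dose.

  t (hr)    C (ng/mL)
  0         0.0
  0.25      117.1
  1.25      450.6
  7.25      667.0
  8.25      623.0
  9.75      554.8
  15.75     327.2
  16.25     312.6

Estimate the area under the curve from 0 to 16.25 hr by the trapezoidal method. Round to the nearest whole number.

AUC = 7986 ng/mL·hr

Trapezoidal AUC_0→16.25:
  [0→0.25]: (0.0+117.1)/2 × 0.25 = 14.6375
  [0.25→1.25]: (117.1+450.6)/2 × 1 = 283.85
  [1.25→7.25]: (450.6+667.0)/2 × 6 = 3352.8
  [7.25→8.25]: (667.0+623.0)/2 × 1 = 645.0
  [8.25→9.75]: (623.0+554.8)/2 × 1.5 = 883.35
  [9.75→15.75]: (554.8+327.2)/2 × 6 = 2646.0
  [15.75→16.25]: (327.2+312.6)/2 × 0.5 = 159.95
  Sum = 7985.5875 ng/mL·hr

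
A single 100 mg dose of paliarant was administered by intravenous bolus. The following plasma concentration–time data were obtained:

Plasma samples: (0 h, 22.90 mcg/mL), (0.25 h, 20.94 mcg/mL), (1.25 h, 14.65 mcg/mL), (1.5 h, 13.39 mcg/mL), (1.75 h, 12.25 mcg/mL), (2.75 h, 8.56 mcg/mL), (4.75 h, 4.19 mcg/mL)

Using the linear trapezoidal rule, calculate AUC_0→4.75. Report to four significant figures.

AUC = 53.14 mcg/mL·h

Trapezoidal AUC_0→4.75:
  [0→0.25]: (22.90+20.94)/2 × 0.25 = 5.48
  [0.25→1.25]: (20.94+14.65)/2 × 1 = 17.795
  [1.25→1.5]: (14.65+13.39)/2 × 0.25 = 3.505
  [1.5→1.75]: (13.39+12.25)/2 × 0.25 = 3.205
  [1.75→2.75]: (12.25+8.56)/2 × 1 = 10.405
  [2.75→4.75]: (8.56+4.19)/2 × 2 = 12.75
  Sum = 53.14 mcg/mL·h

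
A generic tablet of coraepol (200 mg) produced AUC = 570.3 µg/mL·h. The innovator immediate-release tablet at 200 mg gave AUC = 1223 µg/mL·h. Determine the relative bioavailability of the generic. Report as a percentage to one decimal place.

F_rel = (AUC_test/D_test) / (AUC_ref/D_ref)
      = (570.3/200) / (1223/200)
      = 2.8515 / 6.115 = 0.4663 = 46.63%

F_rel = 46.6%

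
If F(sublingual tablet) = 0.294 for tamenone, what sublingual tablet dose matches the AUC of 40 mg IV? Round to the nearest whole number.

D_sublingual = 136 mg

For equal systemic exposure: F × D_ev = D_iv
D_ev = D_iv / F = 40 / 0.294 = 136.054 mg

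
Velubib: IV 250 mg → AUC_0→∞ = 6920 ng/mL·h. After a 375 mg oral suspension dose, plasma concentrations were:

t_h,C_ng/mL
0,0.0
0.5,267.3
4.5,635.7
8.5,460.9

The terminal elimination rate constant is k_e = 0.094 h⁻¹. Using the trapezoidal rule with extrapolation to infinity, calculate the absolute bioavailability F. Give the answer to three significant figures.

F = 0.864

Trapezoidal AUC_0→8.5 (oral suspension):
  [0→0.5]: (0.0+267.3)/2 × 0.5 = 66.825
  [0.5→4.5]: (267.3+635.7)/2 × 4 = 1806.0
  [4.5→8.5]: (635.7+460.9)/2 × 4 = 2193.2
  Sum = 4066.025 ng/mL·h
Tail: C_last/k_e = 460.9/0.094 = 4903.191
AUC_0→∞ (oral suspension) = 4066.025 + 4903.191 = 8969.216 ng/mL·h
F = (AUC_ev/D_ev)/(AUC_iv/D_iv) = (8969.216/375)/(6920/250) = 23.9179/27.68 = 0.8641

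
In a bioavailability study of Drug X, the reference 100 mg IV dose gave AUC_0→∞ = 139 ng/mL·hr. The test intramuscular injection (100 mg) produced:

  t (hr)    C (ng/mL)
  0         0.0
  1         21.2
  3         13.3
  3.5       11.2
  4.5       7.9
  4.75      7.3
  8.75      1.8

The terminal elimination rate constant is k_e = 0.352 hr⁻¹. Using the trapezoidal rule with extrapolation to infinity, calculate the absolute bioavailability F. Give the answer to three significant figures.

F = 0.619

Trapezoidal AUC_0→8.75 (intramuscular injection):
  [0→1]: (0.0+21.2)/2 × 1 = 10.6
  [1→3]: (21.2+13.3)/2 × 2 = 34.5
  [3→3.5]: (13.3+11.2)/2 × 0.5 = 6.125
  [3.5→4.5]: (11.2+7.9)/2 × 1 = 9.55
  [4.5→4.75]: (7.9+7.3)/2 × 0.25 = 1.9
  [4.75→8.75]: (7.3+1.8)/2 × 4 = 18.2
  Sum = 80.875 ng/mL·hr
Tail: C_last/k_e = 1.8/0.352 = 5.114
AUC_0→∞ (intramuscular injection) = 80.875 + 5.114 = 85.989 ng/mL·hr
F = (AUC_ev/D_ev)/(AUC_iv/D_iv) = (85.989/100)/(139/100) = 0.85989/1.39 = 0.6186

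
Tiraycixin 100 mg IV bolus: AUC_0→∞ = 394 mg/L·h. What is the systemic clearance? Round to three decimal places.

CL = Dose_iv / AUC_0→∞
   = 100 / 394 = 0.253807 L/h

CL = 0.254 L/h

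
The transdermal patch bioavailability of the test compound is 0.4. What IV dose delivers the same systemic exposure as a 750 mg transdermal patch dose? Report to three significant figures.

D_iv = 300 mg

Systemic exposure from an extravascular dose = F × D_ev, so the equivalent IV dose is F × D_ev.
D_iv = F × D_ev = 0.4 × 750 = 300 mg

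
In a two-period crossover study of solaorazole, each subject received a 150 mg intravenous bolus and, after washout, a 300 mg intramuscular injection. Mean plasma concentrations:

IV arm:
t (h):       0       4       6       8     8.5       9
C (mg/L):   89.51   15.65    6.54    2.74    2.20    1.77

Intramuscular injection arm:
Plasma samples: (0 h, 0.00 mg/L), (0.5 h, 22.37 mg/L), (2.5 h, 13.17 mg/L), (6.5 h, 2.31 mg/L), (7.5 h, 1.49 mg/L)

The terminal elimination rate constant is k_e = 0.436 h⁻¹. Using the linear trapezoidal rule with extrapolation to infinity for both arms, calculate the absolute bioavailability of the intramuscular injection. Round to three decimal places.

F = 0.156

Trapezoidal AUC_0→9 (IV):
  [0→4]: (89.51+15.65)/2 × 4 = 210.32
  [4→6]: (15.65+6.54)/2 × 2 = 22.19
  [6→8]: (6.54+2.74)/2 × 2 = 9.28
  [8→8.5]: (2.74+2.20)/2 × 0.5 = 1.235
  [8.5→9]: (2.20+1.77)/2 × 0.5 = 0.9925
  Sum = 244.0175 mg/L·h
IV tail: 1.77/0.436 = 4.060; AUC_iv,0→∞ = 244.0175 + 4.060 = 248.0775 mg/L·h
Trapezoidal AUC_0→7.5 (intramuscular injection):
  [0→0.5]: (0.00+22.37)/2 × 0.5 = 5.5925
  [0.5→2.5]: (22.37+13.17)/2 × 2 = 35.54
  [2.5→6.5]: (13.17+2.31)/2 × 4 = 30.96
  [6.5→7.5]: (2.31+1.49)/2 × 1 = 1.9
  Sum = 73.9925 mg/L·h
intramuscular injection tail: 1.49/0.436 = 3.417; AUC_ev,0→∞ = 73.9925 + 3.417 = 77.4095 mg/L·h
F = (AUC_ev/D_ev)/(AUC_iv/D_iv) = (77.4095/300)/(248.0775/150) = 0.258032/1.65385 = 0.1560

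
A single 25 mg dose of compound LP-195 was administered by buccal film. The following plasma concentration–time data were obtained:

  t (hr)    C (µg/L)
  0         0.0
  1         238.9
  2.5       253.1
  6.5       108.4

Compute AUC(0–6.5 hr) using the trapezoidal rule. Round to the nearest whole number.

Trapezoidal AUC_0→6.5:
  [0→1]: (0.0+238.9)/2 × 1 = 119.45
  [1→2.5]: (238.9+253.1)/2 × 1.5 = 369.0
  [2.5→6.5]: (253.1+108.4)/2 × 4 = 723.0
  Sum = 1211.45 µg/L·hr

AUC = 1211 µg/L·hr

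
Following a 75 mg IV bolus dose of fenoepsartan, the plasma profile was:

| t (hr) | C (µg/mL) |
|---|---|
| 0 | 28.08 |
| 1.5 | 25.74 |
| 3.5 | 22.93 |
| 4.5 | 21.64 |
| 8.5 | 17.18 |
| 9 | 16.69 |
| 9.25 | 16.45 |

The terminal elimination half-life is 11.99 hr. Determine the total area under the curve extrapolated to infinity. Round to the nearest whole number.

Trapezoidal AUC_0→9.25:
  [0→1.5]: (28.08+25.74)/2 × 1.5 = 40.365
  [1.5→3.5]: (25.74+22.93)/2 × 2 = 48.67
  [3.5→4.5]: (22.93+21.64)/2 × 1 = 22.285
  [4.5→8.5]: (21.64+17.18)/2 × 4 = 77.64
  [8.5→9]: (17.18+16.69)/2 × 0.5 = 8.4675
  [9→9.25]: (16.69+16.45)/2 × 0.25 = 4.1425
  Sum = 201.57 µg/mL·hr
k_e = ln2 / t½ = 0.693147 / 11.99 = 0.0578 hr^-1
Extrapolated tail: C_last / k_e = 16.45 / 0.0578 = 284.602
AUC_0→∞ = 201.57 + 284.602 = 486.172 µg/mL·hr

AUC = 486 µg/mL·hr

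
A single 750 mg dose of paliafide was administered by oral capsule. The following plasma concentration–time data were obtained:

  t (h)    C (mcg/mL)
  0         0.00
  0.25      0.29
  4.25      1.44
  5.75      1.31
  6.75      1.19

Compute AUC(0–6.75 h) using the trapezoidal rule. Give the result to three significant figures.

Trapezoidal AUC_0→6.75:
  [0→0.25]: (0.00+0.29)/2 × 0.25 = 0.03625
  [0.25→4.25]: (0.29+1.44)/2 × 4 = 3.46
  [4.25→5.75]: (1.44+1.31)/2 × 1.5 = 2.0625
  [5.75→6.75]: (1.31+1.19)/2 × 1 = 1.25
  Sum = 6.80875 mcg/mL·h

AUC = 6.81 mcg/mL·h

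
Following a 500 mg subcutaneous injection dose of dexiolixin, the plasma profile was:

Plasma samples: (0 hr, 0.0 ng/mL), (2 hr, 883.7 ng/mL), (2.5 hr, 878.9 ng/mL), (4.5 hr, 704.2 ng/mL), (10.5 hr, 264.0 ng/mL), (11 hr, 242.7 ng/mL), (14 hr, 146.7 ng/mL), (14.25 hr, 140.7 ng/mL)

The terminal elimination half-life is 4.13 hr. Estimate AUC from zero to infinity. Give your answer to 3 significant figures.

AUC = 7400 ng/mL·hr

Trapezoidal AUC_0→14.25:
  [0→2]: (0.0+883.7)/2 × 2 = 883.7
  [2→2.5]: (883.7+878.9)/2 × 0.5 = 440.65
  [2.5→4.5]: (878.9+704.2)/2 × 2 = 1583.1
  [4.5→10.5]: (704.2+264.0)/2 × 6 = 2904.6
  [10.5→11]: (264.0+242.7)/2 × 0.5 = 126.675
  [11→14]: (242.7+146.7)/2 × 3 = 584.1
  [14→14.25]: (146.7+140.7)/2 × 0.25 = 35.925
  Sum = 6558.75 ng/mL·hr
k_e = ln2 / t½ = 0.693147 / 4.13 = 0.1678 hr^-1
Extrapolated tail: C_last / k_e = 140.7 / 0.1678 = 838.498
AUC_0→∞ = 6558.75 + 838.498 = 7397.248 ng/mL·hr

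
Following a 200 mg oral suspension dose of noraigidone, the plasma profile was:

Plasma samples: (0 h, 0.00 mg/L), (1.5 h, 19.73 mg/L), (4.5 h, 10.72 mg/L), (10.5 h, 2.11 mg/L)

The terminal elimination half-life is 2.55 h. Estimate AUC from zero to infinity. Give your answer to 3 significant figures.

Trapezoidal AUC_0→10.5:
  [0→1.5]: (0.00+19.73)/2 × 1.5 = 14.7975
  [1.5→4.5]: (19.73+10.72)/2 × 3 = 45.675
  [4.5→10.5]: (10.72+2.11)/2 × 6 = 38.49
  Sum = 98.9625 mg/L·h
k_e = ln2 / t½ = 0.693147 / 2.55 = 0.2718 h^-1
Extrapolated tail: C_last / k_e = 2.11 / 0.2718 = 7.763
AUC_0→∞ = 98.9625 + 7.763 = 106.7255 mg/L·h

AUC = 107 mg/L·h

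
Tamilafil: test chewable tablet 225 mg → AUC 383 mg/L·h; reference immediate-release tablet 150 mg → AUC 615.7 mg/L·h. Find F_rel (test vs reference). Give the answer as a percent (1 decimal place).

F_rel = (AUC_test/D_test) / (AUC_ref/D_ref)
      = (383/225) / (615.7/150)
      = 1.70222 / 4.10467 = 0.4147 = 41.47%

F_rel = 41.5%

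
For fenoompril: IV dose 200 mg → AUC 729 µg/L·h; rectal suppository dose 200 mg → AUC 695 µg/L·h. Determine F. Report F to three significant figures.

F = 0.953

F = (AUC_ev / D_ev) / (AUC_iv / D_iv)
  = (695/200) / (729/200)
  = 3.475 / 3.645 = 0.9534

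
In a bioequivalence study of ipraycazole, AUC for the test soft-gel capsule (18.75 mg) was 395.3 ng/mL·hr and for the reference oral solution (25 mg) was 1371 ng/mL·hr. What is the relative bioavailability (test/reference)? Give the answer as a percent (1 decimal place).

F_rel = (AUC_test/D_test) / (AUC_ref/D_ref)
      = (395.3/18.75) / (1371/25)
      = 21.0827 / 54.84 = 0.3844 = 38.44%

F_rel = 38.4%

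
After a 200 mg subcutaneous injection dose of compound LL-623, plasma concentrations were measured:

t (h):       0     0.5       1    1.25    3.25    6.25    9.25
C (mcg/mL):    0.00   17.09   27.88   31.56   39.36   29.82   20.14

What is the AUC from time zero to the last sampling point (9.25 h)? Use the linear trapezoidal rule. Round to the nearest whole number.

AUC = 273 mcg/mL·h

Trapezoidal AUC_0→9.25:
  [0→0.5]: (0.00+17.09)/2 × 0.5 = 4.2725
  [0.5→1]: (17.09+27.88)/2 × 0.5 = 11.2425
  [1→1.25]: (27.88+31.56)/2 × 0.25 = 7.43
  [1.25→3.25]: (31.56+39.36)/2 × 2 = 70.92
  [3.25→6.25]: (39.36+29.82)/2 × 3 = 103.77
  [6.25→9.25]: (29.82+20.14)/2 × 3 = 74.94
  Sum = 272.575 mcg/mL·h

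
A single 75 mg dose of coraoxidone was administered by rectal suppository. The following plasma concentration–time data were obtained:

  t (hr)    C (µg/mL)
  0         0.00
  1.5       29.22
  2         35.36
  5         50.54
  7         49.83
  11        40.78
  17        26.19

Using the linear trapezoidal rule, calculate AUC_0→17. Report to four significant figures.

Trapezoidal AUC_0→17:
  [0→1.5]: (0.00+29.22)/2 × 1.5 = 21.915
  [1.5→2]: (29.22+35.36)/2 × 0.5 = 16.145
  [2→5]: (35.36+50.54)/2 × 3 = 128.85
  [5→7]: (50.54+49.83)/2 × 2 = 100.37
  [7→11]: (49.83+40.78)/2 × 4 = 181.22
  [11→17]: (40.78+26.19)/2 × 6 = 200.91
  Sum = 649.41 µg/mL·hr

AUC = 649.4 µg/mL·hr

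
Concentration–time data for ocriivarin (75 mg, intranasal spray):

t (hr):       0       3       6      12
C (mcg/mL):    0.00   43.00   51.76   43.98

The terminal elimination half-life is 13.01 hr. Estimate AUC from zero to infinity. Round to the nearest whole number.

Trapezoidal AUC_0→12:
  [0→3]: (0.00+43.00)/2 × 3 = 64.5
  [3→6]: (43.00+51.76)/2 × 3 = 142.14
  [6→12]: (51.76+43.98)/2 × 6 = 287.22
  Sum = 493.86 mcg/mL·hr
k_e = ln2 / t½ = 0.693147 / 13.01 = 0.0533 hr^-1
Extrapolated tail: C_last / k_e = 43.98 / 0.0533 = 825.141
AUC_0→∞ = 493.86 + 825.141 = 1319.001 mcg/mL·hr

AUC = 1319 mcg/mL·hr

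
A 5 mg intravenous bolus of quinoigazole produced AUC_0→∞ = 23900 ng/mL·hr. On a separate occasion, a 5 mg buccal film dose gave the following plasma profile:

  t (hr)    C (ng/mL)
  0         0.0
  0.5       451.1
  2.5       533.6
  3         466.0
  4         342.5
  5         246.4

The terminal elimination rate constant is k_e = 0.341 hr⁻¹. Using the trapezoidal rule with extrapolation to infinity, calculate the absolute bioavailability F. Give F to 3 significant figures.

F = 0.116

Trapezoidal AUC_0→5 (buccal film):
  [0→0.5]: (0.0+451.1)/2 × 0.5 = 112.775
  [0.5→2.5]: (451.1+533.6)/2 × 2 = 984.7
  [2.5→3]: (533.6+466.0)/2 × 0.5 = 249.9
  [3→4]: (466.0+342.5)/2 × 1 = 404.25
  [4→5]: (342.5+246.4)/2 × 1 = 294.45
  Sum = 2046.075 ng/mL·hr
Tail: C_last/k_e = 246.4/0.341 = 722.581
AUC_0→∞ (buccal film) = 2046.075 + 722.581 = 2768.656 ng/mL·hr
F = (AUC_ev/D_ev)/(AUC_iv/D_iv) = (2768.656/5)/(23900/5) = 553.7312/4780 = 0.1158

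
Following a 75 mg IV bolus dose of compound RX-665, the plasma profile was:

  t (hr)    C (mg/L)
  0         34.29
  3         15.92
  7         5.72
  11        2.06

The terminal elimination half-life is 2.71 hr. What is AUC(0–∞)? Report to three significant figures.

AUC = 142 mg/L·hr

Trapezoidal AUC_0→11:
  [0→3]: (34.29+15.92)/2 × 3 = 75.315
  [3→7]: (15.92+5.72)/2 × 4 = 43.28
  [7→11]: (5.72+2.06)/2 × 4 = 15.56
  Sum = 134.155 mg/L·hr
k_e = ln2 / t½ = 0.693147 / 2.71 = 0.2558 hr^-1
Extrapolated tail: C_last / k_e = 2.06 / 0.2558 = 8.053
AUC_0→∞ = 134.155 + 8.053 = 142.208 mg/L·hr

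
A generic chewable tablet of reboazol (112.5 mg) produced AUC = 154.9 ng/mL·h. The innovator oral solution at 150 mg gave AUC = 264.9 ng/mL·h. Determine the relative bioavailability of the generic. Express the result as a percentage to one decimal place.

F_rel = 78.0%

F_rel = (AUC_test/D_test) / (AUC_ref/D_ref)
      = (154.9/112.5) / (264.9/150)
      = 1.37689 / 1.766 = 0.7797 = 77.97%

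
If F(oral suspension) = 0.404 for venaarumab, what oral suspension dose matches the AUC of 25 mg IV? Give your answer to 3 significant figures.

D_oral = 61.9 mg

For equal systemic exposure: F × D_ev = D_iv
D_ev = D_iv / F = 25 / 0.404 = 61.8812 mg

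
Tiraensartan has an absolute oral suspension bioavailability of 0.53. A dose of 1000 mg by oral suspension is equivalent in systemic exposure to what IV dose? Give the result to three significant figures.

D_iv = 530 mg

Systemic exposure from an extravascular dose = F × D_ev, so the equivalent IV dose is F × D_ev.
D_iv = F × D_ev = 0.53 × 1000 = 530 mg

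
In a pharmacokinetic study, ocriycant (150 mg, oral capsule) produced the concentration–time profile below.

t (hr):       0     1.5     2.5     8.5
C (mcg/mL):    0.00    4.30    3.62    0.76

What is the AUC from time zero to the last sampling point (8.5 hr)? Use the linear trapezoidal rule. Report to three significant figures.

AUC = 20.3 mcg/mL·hr

Trapezoidal AUC_0→8.5:
  [0→1.5]: (0.00+4.30)/2 × 1.5 = 3.225
  [1.5→2.5]: (4.30+3.62)/2 × 1 = 3.96
  [2.5→8.5]: (3.62+0.76)/2 × 6 = 13.14
  Sum = 20.325 mcg/mL·hr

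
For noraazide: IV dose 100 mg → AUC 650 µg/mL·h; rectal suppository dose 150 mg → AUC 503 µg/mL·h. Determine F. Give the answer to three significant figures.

F = 0.516

F = (AUC_ev / D_ev) / (AUC_iv / D_iv)
  = (503/150) / (650/100)
  = 3.35333 / 6.5 = 0.5159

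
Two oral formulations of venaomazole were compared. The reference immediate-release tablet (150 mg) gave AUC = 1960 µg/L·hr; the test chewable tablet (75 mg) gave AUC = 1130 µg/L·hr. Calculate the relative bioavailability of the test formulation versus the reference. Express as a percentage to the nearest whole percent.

F_rel = 115%

F_rel = (AUC_test/D_test) / (AUC_ref/D_ref)
      = (1130/75) / (1960/150)
      = 15.0667 / 13.0667 = 1.1531 = 115.31%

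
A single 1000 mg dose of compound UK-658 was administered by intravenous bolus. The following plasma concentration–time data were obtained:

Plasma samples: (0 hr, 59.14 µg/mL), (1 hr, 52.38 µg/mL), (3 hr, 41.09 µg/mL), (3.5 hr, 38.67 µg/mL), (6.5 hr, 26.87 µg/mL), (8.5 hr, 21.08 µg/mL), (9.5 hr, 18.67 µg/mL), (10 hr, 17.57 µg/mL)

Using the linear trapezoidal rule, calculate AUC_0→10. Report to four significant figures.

Trapezoidal AUC_0→10:
  [0→1]: (59.14+52.38)/2 × 1 = 55.76
  [1→3]: (52.38+41.09)/2 × 2 = 93.47
  [3→3.5]: (41.09+38.67)/2 × 0.5 = 19.94
  [3.5→6.5]: (38.67+26.87)/2 × 3 = 98.31
  [6.5→8.5]: (26.87+21.08)/2 × 2 = 47.95
  [8.5→9.5]: (21.08+18.67)/2 × 1 = 19.875
  [9.5→10]: (18.67+17.57)/2 × 0.5 = 9.06
  Sum = 344.365 µg/mL·hr

AUC = 344.4 µg/mL·hr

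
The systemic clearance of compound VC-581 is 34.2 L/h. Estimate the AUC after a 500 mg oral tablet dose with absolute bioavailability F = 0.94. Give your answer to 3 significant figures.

AUC_0→∞ = F × Dose / CL
        = 0.94 × 500 / 34.2 = 13.7427 mg/L·h

AUC = 13.7 mg/L·h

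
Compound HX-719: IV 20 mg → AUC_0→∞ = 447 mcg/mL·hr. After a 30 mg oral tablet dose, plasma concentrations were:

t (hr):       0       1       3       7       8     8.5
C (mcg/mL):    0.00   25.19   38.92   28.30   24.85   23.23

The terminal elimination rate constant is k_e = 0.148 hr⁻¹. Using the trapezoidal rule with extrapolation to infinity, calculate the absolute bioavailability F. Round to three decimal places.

F = 0.607

Trapezoidal AUC_0→8.5 (oral tablet):
  [0→1]: (0.00+25.19)/2 × 1 = 12.595
  [1→3]: (25.19+38.92)/2 × 2 = 64.11
  [3→7]: (38.92+28.30)/2 × 4 = 134.44
  [7→8]: (28.30+24.85)/2 × 1 = 26.575
  [8→8.5]: (24.85+23.23)/2 × 0.5 = 12.02
  Sum = 249.74 mcg/mL·hr
Tail: C_last/k_e = 23.23/0.148 = 156.959
AUC_0→∞ (oral tablet) = 249.74 + 156.959 = 406.699 mcg/mL·hr
F = (AUC_ev/D_ev)/(AUC_iv/D_iv) = (406.699/30)/(447/20) = 13.5566/22.35 = 0.6066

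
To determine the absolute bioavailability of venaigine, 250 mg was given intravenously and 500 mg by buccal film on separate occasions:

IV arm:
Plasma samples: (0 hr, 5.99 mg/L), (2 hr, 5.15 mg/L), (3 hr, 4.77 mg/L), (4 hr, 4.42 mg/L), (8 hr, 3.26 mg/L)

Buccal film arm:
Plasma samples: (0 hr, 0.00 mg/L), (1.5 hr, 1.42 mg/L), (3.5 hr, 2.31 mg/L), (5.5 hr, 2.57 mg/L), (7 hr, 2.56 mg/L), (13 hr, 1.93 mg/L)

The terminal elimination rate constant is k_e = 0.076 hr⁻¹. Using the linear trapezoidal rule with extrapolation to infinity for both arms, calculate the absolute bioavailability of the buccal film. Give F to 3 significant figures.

F = 0.332

Trapezoidal AUC_0→8 (IV):
  [0→2]: (5.99+5.15)/2 × 2 = 11.14
  [2→3]: (5.15+4.77)/2 × 1 = 4.96
  [3→4]: (4.77+4.42)/2 × 1 = 4.595
  [4→8]: (4.42+3.26)/2 × 4 = 15.36
  Sum = 36.055 mg/L·hr
IV tail: 3.26/0.076 = 42.895; AUC_iv,0→∞ = 36.055 + 42.895 = 78.95 mg/L·hr
Trapezoidal AUC_0→13 (buccal film):
  [0→1.5]: (0.00+1.42)/2 × 1.5 = 1.065
  [1.5→3.5]: (1.42+2.31)/2 × 2 = 3.73
  [3.5→5.5]: (2.31+2.57)/2 × 2 = 4.88
  [5.5→7]: (2.57+2.56)/2 × 1.5 = 3.8475
  [7→13]: (2.56+1.93)/2 × 6 = 13.47
  Sum = 26.9925 mg/L·hr
buccal film tail: 1.93/0.076 = 25.395; AUC_ev,0→∞ = 26.9925 + 25.395 = 52.3875 mg/L·hr
F = (AUC_ev/D_ev)/(AUC_iv/D_iv) = (52.3875/500)/(78.95/250) = 0.104775/0.3158 = 0.3318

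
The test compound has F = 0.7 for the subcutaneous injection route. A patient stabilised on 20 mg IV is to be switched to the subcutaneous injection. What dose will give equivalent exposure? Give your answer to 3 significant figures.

D_subcutaneous = 28.6 mg

For equal systemic exposure: F × D_ev = D_iv
D_ev = D_iv / F = 20 / 0.7 = 28.5714 mg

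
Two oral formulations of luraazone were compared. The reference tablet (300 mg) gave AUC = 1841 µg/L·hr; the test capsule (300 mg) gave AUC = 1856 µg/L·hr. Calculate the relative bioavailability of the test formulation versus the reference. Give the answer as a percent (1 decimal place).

F_rel = (AUC_test/D_test) / (AUC_ref/D_ref)
      = (1856/300) / (1841/300)
      = 6.18667 / 6.13667 = 1.0081 = 100.81%

F_rel = 100.8%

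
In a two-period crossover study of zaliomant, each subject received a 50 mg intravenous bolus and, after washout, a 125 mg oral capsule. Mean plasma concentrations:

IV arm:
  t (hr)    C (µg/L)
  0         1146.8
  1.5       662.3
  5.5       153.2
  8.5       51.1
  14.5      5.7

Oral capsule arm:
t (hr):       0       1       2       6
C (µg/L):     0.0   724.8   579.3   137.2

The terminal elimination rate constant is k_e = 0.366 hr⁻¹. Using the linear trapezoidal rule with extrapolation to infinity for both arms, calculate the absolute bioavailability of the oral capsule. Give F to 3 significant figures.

Trapezoidal AUC_0→14.5 (IV):
  [0→1.5]: (1146.8+662.3)/2 × 1.5 = 1356.825
  [1.5→5.5]: (662.3+153.2)/2 × 4 = 1631.0
  [5.5→8.5]: (153.2+51.1)/2 × 3 = 306.45
  [8.5→14.5]: (51.1+5.7)/2 × 6 = 170.4
  Sum = 3464.675 µg/L·hr
IV tail: 5.7/0.366 = 15.574; AUC_iv,0→∞ = 3464.675 + 15.574 = 3480.249 µg/L·hr
Trapezoidal AUC_0→6 (oral capsule):
  [0→1]: (0.0+724.8)/2 × 1 = 362.4
  [1→2]: (724.8+579.3)/2 × 1 = 652.05
  [2→6]: (579.3+137.2)/2 × 4 = 1433.0
  Sum = 2447.45 µg/L·hr
oral capsule tail: 137.2/0.366 = 374.863; AUC_ev,0→∞ = 2447.45 + 374.863 = 2822.313 µg/L·hr
F = (AUC_ev/D_ev)/(AUC_iv/D_iv) = (2822.313/125)/(3480.249/50) = 22.578504/69.60498 = 0.3244

F = 0.324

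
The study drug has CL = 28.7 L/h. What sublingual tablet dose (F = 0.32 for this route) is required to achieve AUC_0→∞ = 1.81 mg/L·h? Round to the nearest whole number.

Dose = 162 mg

Dose = CL × AUC_0→∞ / F
     = 28.7 × 1.81 / 0.32 = 162.334 mg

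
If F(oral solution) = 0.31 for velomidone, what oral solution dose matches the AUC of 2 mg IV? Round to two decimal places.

D_oral = 6.45 mg

For equal systemic exposure: F × D_ev = D_iv
D_ev = D_iv / F = 2 / 0.31 = 6.45161 mg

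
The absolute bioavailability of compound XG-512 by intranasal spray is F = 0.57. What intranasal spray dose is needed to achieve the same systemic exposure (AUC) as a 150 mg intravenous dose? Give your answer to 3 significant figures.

For equal systemic exposure: F × D_ev = D_iv
D_ev = D_iv / F = 150 / 0.57 = 263.158 mg

D_intranasal = 263 mg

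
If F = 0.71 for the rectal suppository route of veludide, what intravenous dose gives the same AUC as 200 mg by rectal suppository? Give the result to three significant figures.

Systemic exposure from an extravascular dose = F × D_ev, so the equivalent IV dose is F × D_ev.
D_iv = F × D_ev = 0.71 × 200 = 142 mg

D_iv = 142 mg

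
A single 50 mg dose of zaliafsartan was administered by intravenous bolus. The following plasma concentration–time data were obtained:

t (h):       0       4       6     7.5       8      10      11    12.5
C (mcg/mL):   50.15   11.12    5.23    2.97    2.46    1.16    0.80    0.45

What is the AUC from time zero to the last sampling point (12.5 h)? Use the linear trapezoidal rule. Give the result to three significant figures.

AUC = 152 mcg/mL·h

Trapezoidal AUC_0→12.5:
  [0→4]: (50.15+11.12)/2 × 4 = 122.54
  [4→6]: (11.12+5.23)/2 × 2 = 16.35
  [6→7.5]: (5.23+2.97)/2 × 1.5 = 6.15
  [7.5→8]: (2.97+2.46)/2 × 0.5 = 1.3575
  [8→10]: (2.46+1.16)/2 × 2 = 3.62
  [10→11]: (1.16+0.80)/2 × 1 = 0.98
  [11→12.5]: (0.80+0.45)/2 × 1.5 = 0.9375
  Sum = 151.935 mcg/mL·h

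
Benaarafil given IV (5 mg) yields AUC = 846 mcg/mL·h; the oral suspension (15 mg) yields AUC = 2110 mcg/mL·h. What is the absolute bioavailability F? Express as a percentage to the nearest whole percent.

F = (AUC_ev / D_ev) / (AUC_iv / D_iv)
  = (2110/15) / (846/5)
  = 140.667 / 169.2 = 0.8314
  = 83.14%

F = 83%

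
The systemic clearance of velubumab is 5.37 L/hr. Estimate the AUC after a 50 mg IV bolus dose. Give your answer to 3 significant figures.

AUC = 9.31 mg/L·hr

AUC_0→∞ = Dose_iv / CL
        = 50 / 5.37 = 9.31099 mg/L·hr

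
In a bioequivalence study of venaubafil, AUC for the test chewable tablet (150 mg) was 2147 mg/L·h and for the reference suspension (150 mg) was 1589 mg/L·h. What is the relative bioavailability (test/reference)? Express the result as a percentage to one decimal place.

F_rel = (AUC_test/D_test) / (AUC_ref/D_ref)
      = (2147/150) / (1589/150)
      = 14.3133 / 10.5933 = 1.3512 = 135.12%

F_rel = 135.1%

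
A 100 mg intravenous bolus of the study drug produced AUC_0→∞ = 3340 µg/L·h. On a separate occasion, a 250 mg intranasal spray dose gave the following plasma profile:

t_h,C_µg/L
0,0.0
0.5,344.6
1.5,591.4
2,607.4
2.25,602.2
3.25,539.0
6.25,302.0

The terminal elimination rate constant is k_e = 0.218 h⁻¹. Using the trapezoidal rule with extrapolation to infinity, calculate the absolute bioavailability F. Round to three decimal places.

F = 0.506

Trapezoidal AUC_0→6.25 (intranasal spray):
  [0→0.5]: (0.0+344.6)/2 × 0.5 = 86.15
  [0.5→1.5]: (344.6+591.4)/2 × 1 = 468.0
  [1.5→2]: (591.4+607.4)/2 × 0.5 = 299.7
  [2→2.25]: (607.4+602.2)/2 × 0.25 = 151.2
  [2.25→3.25]: (602.2+539.0)/2 × 1 = 570.6
  [3.25→6.25]: (539.0+302.0)/2 × 3 = 1261.5
  Sum = 2837.15 µg/L·h
Tail: C_last/k_e = 302.0/0.218 = 1385.321
AUC_0→∞ (intranasal spray) = 2837.15 + 1385.321 = 4222.471 µg/L·h
F = (AUC_ev/D_ev)/(AUC_iv/D_iv) = (4222.471/250)/(3340/100) = 16.889884/33.4 = 0.5057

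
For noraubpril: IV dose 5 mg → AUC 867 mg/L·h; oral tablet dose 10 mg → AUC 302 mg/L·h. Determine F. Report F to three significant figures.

F = 0.174

F = (AUC_ev / D_ev) / (AUC_iv / D_iv)
  = (302/10) / (867/5)
  = 30.2 / 173.4 = 0.1742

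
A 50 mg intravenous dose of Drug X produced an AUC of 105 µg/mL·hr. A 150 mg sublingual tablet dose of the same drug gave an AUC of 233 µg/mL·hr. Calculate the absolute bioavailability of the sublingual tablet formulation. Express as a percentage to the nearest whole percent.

F = 74%

F = (AUC_ev / D_ev) / (AUC_iv / D_iv)
  = (233/150) / (105/50)
  = 1.55333 / 2.1 = 0.7397
  = 73.97%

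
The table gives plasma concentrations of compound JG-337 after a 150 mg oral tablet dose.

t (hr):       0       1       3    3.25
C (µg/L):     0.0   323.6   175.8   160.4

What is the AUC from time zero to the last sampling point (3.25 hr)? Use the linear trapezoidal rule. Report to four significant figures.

Trapezoidal AUC_0→3.25:
  [0→1]: (0.0+323.6)/2 × 1 = 161.8
  [1→3]: (323.6+175.8)/2 × 2 = 499.4
  [3→3.25]: (175.8+160.4)/2 × 0.25 = 42.025
  Sum = 703.225 µg/L·hr

AUC = 703.2 µg/L·hr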